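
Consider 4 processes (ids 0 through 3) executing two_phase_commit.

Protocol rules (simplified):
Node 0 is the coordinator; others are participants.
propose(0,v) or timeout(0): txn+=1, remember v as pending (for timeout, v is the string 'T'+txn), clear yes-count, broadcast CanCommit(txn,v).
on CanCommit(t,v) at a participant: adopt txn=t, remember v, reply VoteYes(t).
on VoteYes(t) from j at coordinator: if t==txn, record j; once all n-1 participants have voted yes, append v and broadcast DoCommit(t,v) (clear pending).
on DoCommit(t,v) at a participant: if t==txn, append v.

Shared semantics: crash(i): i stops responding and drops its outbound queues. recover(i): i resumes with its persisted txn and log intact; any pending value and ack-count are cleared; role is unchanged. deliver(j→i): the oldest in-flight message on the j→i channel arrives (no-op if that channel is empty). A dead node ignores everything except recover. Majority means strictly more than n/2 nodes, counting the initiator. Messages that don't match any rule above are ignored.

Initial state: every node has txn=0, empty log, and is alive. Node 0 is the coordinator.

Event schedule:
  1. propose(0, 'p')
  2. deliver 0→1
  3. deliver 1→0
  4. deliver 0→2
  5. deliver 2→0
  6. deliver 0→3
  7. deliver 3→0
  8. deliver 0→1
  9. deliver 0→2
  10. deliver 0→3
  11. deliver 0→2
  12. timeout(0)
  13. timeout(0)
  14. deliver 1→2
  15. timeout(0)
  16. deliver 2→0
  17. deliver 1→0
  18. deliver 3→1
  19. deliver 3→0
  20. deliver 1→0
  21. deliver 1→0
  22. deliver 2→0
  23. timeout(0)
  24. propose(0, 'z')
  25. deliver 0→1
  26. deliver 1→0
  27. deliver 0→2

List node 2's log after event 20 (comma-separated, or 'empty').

step 1 propose(0,'p'): 0={coor,t=1,log=-}
step 2 deliver 0→1: 1={part,t=1,log=-}
step 3 deliver 1→0: —
step 4 deliver 0→2: 2={part,t=1,log=-}
step 5 deliver 2→0: —
step 6 deliver 0→3: 3={part,t=1,log=-}
step 7 deliver 3→0: 0={coor,t=1,log=p}
step 8 deliver 0→1: 1={part,t=1,log=p}
step 9 deliver 0→2: 2={part,t=1,log=p}
step 10 deliver 0→3: 3={part,t=1,log=p}
step 11 deliver 0→2: —
step 12 timeout(0): 0={coor,t=2,log=p}
step 13 timeout(0): 0={coor,t=3,log=p}
step 14 deliver 1→2: —
step 15 timeout(0): 0={coor,t=4,log=p}
step 16 deliver 2→0: —
step 17 deliver 1→0: —
step 18 deliver 3→1: —
step 19 deliver 3→0: —
step 20 deliver 1→0: —

p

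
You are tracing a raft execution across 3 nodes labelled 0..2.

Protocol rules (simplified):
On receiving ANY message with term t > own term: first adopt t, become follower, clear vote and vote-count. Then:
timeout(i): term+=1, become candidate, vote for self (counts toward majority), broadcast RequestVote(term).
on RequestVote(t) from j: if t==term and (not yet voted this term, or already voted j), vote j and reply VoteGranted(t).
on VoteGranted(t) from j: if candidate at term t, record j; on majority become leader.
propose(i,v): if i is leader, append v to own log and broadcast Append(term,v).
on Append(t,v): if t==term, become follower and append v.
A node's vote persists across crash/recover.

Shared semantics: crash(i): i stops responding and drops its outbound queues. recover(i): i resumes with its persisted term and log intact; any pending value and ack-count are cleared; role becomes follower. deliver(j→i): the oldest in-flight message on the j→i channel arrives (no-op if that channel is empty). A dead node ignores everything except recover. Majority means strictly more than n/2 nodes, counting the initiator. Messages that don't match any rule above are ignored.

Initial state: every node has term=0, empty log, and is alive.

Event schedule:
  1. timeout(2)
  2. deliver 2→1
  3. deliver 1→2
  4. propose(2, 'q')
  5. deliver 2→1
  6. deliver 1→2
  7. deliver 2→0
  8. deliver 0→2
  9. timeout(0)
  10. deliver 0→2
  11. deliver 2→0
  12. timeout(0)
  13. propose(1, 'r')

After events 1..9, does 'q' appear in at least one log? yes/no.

e1 timeout(2): 2[cand,t=1,-]
e2 deliver 2→1: 1[foll,t=1,-]
e3 deliver 1→2: 2[lead,t=1,-]
e4 propose(2,'q'): 2[lead,t=1,q]
e5 deliver 2→1: 1[foll,t=1,q]
e6 deliver 1→2: ·
e7 deliver 2→0: 0[foll,t=1,-]
e8 deliver 0→2: ·
e9 timeout(0): 0[cand,t=2,-]

yes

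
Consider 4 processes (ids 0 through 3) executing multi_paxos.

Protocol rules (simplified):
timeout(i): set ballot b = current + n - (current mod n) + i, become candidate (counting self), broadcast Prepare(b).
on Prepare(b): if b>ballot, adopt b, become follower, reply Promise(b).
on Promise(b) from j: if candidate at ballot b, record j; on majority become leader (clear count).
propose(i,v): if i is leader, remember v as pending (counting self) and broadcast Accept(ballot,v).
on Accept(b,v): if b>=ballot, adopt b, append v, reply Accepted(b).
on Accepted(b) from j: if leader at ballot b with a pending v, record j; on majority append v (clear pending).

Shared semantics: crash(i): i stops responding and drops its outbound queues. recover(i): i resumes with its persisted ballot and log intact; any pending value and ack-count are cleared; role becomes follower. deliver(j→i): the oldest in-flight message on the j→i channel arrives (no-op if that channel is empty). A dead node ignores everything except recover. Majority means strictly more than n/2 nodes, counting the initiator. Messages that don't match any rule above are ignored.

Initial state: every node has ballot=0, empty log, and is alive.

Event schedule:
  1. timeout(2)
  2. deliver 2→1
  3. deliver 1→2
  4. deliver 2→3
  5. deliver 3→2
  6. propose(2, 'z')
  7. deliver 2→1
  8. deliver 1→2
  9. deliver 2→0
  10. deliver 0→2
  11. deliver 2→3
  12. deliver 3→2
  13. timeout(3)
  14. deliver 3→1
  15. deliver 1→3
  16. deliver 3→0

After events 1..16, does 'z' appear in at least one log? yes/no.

yes

after 1 — timeout(2): n2:cand/b6/[-]
after 2 — deliver 2→1: n1:foll/b6/[-]
after 3 — deliver 1→2: ·
after 4 — deliver 2→3: n3:foll/b6/[-]
after 5 — deliver 3→2: n2:lead/b6/[-]
after 6 — propose(2,'z'): ·
after 7 — deliver 2→1: n1:foll/b6/[z]
after 8 — deliver 1→2: ·
after 9 — deliver 2→0: n0:foll/b6/[-]
after 10 — deliver 0→2: ·
after 11 — deliver 2→3: n3:foll/b6/[z]
after 12 — deliver 3→2: n2:lead/b6/[z]
after 13 — timeout(3): n3:cand/b11/[z]
after 14 — deliver 3→1: n1:foll/b11/[z]
after 15 — deliver 1→3: ·
after 16 — deliver 3→0: n0:foll/b11/[-]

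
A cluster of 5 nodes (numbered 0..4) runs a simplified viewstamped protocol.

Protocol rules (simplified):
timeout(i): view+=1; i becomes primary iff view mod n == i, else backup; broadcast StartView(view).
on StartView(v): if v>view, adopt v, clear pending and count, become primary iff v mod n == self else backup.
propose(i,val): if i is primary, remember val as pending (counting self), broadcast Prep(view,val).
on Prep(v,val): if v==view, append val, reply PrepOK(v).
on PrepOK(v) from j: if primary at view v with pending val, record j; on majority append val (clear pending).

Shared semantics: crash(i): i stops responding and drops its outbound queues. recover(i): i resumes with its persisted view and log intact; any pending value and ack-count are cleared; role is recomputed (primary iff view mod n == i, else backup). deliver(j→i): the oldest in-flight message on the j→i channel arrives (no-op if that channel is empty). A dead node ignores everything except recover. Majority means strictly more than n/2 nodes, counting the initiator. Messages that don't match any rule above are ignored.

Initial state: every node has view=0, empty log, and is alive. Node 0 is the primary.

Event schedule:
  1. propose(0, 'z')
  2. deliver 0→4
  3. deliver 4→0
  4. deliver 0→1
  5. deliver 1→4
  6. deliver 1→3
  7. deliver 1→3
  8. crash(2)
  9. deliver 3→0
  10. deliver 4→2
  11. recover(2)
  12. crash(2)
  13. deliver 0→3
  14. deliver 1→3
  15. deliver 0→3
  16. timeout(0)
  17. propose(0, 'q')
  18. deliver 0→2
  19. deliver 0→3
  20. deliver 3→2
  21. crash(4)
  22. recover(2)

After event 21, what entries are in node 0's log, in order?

[1] propose(0,'z') → ∅
[2] deliver 0→4 → N4(back v0 [z])
[3] deliver 4→0 → ∅
[4] deliver 0→1 → N1(back v0 [z])
[5] deliver 1→4 → ∅
[6] deliver 1→3 → ∅
[7] deliver 1→3 → ∅
[8] crash(2) → N2(✗back v0 [-])
[9] deliver 3→0 → ∅
[10] deliver 4→2 → ∅
[11] recover(2) → N2(back v0 [-])
[12] crash(2) → N2(✗back v0 [-])
[13] deliver 0→3 → N3(back v0 [z])
[14] deliver 1→3 → ∅
[15] deliver 0→3 → ∅
[16] timeout(0) → N0(back v1 [-])
[17] propose(0,'q') → ∅
[18] deliver 0→2 → ∅
[19] deliver 0→3 → N3(back v1 [z])
[20] deliver 3→2 → ∅
[21] crash(4) → N4(✗back v0 [z])

empty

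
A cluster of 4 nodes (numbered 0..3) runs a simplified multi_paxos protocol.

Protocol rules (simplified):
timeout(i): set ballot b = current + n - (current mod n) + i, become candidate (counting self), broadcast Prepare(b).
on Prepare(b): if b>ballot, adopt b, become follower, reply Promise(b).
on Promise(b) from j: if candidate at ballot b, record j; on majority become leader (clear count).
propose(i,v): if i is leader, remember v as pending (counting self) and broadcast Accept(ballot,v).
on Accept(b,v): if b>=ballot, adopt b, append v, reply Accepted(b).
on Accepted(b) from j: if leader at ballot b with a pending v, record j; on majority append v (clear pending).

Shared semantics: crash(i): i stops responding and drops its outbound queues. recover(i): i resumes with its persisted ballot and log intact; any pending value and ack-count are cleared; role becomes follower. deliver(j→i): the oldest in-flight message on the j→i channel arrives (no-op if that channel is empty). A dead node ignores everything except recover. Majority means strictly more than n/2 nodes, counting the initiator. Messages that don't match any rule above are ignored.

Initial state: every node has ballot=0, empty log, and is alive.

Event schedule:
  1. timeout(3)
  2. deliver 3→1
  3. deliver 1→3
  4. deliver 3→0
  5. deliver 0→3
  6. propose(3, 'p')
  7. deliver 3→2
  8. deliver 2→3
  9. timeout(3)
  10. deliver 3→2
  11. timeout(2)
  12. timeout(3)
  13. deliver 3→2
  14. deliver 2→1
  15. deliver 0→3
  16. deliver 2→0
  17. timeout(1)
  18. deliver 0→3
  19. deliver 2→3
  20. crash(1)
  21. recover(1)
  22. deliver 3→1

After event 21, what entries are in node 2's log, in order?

after 1 — timeout(3): n3:cand/b7/[-]
after 2 — deliver 3→1: n1:foll/b7/[-]
after 3 — deliver 1→3: ·
after 4 — deliver 3→0: n0:foll/b7/[-]
after 5 — deliver 0→3: n3:lead/b7/[-]
after 6 — propose(3,'p'): ·
after 7 — deliver 3→2: n2:foll/b7/[-]
after 8 — deliver 2→3: ·
after 9 — timeout(3): n3:cand/b11/[-]
after 10 — deliver 3→2: n2:foll/b7/[p]
after 11 — timeout(2): n2:cand/b10/[p]
after 12 — timeout(3): n3:cand/b15/[-]
after 13 — deliver 3→2: n2:foll/b11/[p]
after 14 — deliver 2→1: n1:foll/b10/[-]
after 15 — deliver 0→3: ·
after 16 — deliver 2→0: n0:foll/b10/[-]
after 17 — timeout(1): n1:cand/b13/[-]
after 18 — deliver 0→3: ·
after 19 — deliver 2→3: ·
after 20 — crash(1): n1:✗cand/b13/[-]
after 21 — recover(1): n1:foll/b13/[-]

p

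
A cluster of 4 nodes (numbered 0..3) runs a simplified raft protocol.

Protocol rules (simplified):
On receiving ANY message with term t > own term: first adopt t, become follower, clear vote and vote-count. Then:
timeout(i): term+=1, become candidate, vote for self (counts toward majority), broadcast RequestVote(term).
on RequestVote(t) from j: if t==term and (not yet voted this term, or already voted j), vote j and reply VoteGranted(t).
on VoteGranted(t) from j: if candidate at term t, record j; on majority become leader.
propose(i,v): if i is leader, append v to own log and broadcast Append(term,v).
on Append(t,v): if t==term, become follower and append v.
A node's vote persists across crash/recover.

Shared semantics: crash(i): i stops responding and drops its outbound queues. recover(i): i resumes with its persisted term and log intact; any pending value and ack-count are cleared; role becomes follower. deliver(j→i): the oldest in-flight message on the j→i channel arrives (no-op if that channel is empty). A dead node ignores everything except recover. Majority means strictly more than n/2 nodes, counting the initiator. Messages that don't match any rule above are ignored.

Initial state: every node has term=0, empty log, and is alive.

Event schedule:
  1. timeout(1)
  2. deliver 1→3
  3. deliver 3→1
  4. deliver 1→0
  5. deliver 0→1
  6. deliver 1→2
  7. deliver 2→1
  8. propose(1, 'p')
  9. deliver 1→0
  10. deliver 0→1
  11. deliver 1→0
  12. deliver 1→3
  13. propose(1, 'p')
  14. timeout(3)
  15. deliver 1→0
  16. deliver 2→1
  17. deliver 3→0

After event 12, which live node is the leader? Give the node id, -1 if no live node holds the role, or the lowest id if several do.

1. timeout(1):  <1:cand t1 ->
2. deliver 1→3:  <3:foll t1 ->
3. deliver 3→1:  nop
4. deliver 1→0:  <0:foll t1 ->
5. deliver 0→1:  <1:lead t1 ->
6. deliver 1→2:  <2:foll t1 ->
7. deliver 2→1:  nop
8. propose(1,'p'):  <1:lead t1 p>
9. deliver 1→0:  <0:foll t1 p>
10. deliver 0→1:  nop
11. deliver 1→0:  nop
12. deliver 1→3:  <3:foll t1 p>

1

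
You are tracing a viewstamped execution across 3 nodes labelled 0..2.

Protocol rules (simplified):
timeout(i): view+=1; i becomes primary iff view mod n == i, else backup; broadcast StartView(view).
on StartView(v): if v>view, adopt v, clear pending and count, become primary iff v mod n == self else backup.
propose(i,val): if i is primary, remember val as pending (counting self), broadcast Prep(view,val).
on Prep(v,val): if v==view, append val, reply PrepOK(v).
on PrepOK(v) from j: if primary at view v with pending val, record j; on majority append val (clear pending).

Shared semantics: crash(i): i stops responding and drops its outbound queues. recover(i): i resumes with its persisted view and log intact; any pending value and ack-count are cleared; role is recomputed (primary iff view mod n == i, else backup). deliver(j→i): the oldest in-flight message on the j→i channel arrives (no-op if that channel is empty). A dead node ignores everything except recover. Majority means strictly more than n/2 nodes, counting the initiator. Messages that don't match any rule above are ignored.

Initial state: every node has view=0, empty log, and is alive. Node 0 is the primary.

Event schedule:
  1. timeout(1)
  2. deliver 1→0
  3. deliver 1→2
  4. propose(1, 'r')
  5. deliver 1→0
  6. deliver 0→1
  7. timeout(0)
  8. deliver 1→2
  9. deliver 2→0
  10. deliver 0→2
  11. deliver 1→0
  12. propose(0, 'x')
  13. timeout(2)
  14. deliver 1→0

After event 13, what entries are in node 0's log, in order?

r

step 1 timeout(1): 1={prim,v=1,log=-}
step 2 deliver 1→0: 0={back,v=1,log=-}
step 3 deliver 1→2: 2={back,v=1,log=-}
step 4 propose(1,'r'): —
step 5 deliver 1→0: 0={back,v=1,log=r}
step 6 deliver 0→1: 1={prim,v=1,log=r}
step 7 timeout(0): 0={back,v=2,log=r}
step 8 deliver 1→2: 2={back,v=1,log=r}
step 9 deliver 2→0: —
step 10 deliver 0→2: 2={prim,v=2,log=r}
step 11 deliver 1→0: —
step 12 propose(0,'x'): —
step 13 timeout(2): 2={back,v=3,log=r}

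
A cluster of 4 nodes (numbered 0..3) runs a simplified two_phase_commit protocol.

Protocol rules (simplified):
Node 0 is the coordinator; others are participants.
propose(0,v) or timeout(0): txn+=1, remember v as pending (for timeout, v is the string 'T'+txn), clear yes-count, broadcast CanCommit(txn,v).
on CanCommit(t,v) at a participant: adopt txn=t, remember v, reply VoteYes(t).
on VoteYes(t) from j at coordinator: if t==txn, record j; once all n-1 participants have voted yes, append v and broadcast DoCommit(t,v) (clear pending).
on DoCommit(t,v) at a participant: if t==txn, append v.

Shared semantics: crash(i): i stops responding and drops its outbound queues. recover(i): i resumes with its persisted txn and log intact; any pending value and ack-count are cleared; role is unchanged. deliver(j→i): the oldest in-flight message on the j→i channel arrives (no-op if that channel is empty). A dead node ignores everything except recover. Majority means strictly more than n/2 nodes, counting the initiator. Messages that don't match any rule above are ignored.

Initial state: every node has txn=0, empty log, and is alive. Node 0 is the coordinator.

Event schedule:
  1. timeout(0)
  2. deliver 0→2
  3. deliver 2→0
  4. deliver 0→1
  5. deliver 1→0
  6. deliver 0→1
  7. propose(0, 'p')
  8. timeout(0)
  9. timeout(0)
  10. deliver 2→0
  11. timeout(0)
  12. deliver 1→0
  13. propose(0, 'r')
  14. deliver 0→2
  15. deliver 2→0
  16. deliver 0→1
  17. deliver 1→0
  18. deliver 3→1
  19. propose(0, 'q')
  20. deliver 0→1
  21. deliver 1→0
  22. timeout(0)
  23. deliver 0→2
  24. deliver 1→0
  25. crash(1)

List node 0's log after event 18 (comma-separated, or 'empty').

empty

[1] timeout(0) → N0(coor t1 [-])
[2] deliver 0→2 → N2(part t1 [-])
[3] deliver 2→0 → ∅
[4] deliver 0→1 → N1(part t1 [-])
[5] deliver 1→0 → ∅
[6] deliver 0→1 → ∅
[7] propose(0,'p') → N0(coor t2 [-])
[8] timeout(0) → N0(coor t3 [-])
[9] timeout(0) → N0(coor t4 [-])
[10] deliver 2→0 → ∅
[11] timeout(0) → N0(coor t5 [-])
[12] deliver 1→0 → ∅
[13] propose(0,'r') → N0(coor t6 [-])
[14] deliver 0→2 → N2(part t2 [-])
[15] deliver 2→0 → ∅
[16] deliver 0→1 → N1(part t2 [-])
[17] deliver 1→0 → ∅
[18] deliver 3→1 → ∅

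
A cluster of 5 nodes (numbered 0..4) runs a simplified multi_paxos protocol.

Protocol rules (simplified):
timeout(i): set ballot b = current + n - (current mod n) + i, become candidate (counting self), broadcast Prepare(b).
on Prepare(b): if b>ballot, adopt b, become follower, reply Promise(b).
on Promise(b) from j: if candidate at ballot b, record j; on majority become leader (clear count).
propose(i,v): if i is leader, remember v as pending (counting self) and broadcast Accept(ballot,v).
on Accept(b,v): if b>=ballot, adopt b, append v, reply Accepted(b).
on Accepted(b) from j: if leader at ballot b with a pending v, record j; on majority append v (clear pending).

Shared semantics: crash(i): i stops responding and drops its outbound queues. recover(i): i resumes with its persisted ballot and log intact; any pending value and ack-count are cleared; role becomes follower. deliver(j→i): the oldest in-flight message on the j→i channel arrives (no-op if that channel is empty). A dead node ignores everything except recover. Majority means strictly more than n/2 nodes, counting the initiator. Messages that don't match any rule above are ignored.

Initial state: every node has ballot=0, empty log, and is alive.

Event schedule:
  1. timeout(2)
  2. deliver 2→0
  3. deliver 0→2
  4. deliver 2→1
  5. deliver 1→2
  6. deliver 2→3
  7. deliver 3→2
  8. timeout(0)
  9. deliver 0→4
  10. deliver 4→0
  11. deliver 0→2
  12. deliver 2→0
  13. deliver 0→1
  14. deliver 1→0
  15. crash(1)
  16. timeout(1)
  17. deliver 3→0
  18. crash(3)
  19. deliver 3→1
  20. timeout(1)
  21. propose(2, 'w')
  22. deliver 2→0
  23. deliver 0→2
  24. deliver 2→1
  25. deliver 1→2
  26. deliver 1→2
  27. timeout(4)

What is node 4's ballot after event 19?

[1] timeout(2) → N2(cand b7 [-])
[2] deliver 2→0 → N0(foll b7 [-])
[3] deliver 0→2 → ∅
[4] deliver 2→1 → N1(foll b7 [-])
[5] deliver 1→2 → N2(lead b7 [-])
[6] deliver 2→3 → N3(foll b7 [-])
[7] deliver 3→2 → ∅
[8] timeout(0) → N0(cand b10 [-])
[9] deliver 0→4 → N4(foll b10 [-])
[10] deliver 4→0 → ∅
[11] deliver 0→2 → N2(foll b10 [-])
[12] deliver 2→0 → N0(lead b10 [-])
[13] deliver 0→1 → N1(foll b10 [-])
[14] deliver 1→0 → ∅
[15] crash(1) → N1(✗foll b10 [-])
[16] timeout(1) → ∅
[17] deliver 3→0 → ∅
[18] crash(3) → N3(✗foll b7 [-])
[19] deliver 3→1 → ∅

10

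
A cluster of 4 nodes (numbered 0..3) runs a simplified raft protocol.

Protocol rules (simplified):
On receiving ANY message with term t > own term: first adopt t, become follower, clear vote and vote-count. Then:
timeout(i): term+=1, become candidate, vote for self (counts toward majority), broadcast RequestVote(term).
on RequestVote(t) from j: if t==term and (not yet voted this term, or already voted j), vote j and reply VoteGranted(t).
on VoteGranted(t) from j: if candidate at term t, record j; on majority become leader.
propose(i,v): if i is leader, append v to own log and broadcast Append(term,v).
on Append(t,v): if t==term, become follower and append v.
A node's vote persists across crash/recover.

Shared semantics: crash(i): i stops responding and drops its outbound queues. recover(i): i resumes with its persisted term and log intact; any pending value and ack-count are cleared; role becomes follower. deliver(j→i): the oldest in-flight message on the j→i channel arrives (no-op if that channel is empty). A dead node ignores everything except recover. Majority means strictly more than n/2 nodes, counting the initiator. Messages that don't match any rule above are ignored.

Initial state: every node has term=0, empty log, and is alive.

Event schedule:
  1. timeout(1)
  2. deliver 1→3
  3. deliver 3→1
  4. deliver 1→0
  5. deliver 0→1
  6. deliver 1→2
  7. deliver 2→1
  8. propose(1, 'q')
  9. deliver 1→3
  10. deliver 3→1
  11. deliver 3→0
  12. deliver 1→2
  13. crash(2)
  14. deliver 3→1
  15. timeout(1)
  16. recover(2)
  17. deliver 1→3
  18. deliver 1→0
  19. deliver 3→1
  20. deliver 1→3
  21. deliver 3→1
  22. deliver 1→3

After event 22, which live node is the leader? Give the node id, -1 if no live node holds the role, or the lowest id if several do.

after 1 — timeout(1): n1:cand/t1/[-]
after 2 — deliver 1→3: n3:foll/t1/[-]
after 3 — deliver 3→1: ·
after 4 — deliver 1→0: n0:foll/t1/[-]
after 5 — deliver 0→1: n1:lead/t1/[-]
after 6 — deliver 1→2: n2:foll/t1/[-]
after 7 — deliver 2→1: ·
after 8 — propose(1,'q'): n1:lead/t1/[q]
after 9 — deliver 1→3: n3:foll/t1/[q]
after 10 — deliver 3→1: ·
after 11 — deliver 3→0: ·
after 12 — deliver 1→2: n2:foll/t1/[q]
after 13 — crash(2): n2:✗foll/t1/[q]
after 14 — deliver 3→1: ·
after 15 — timeout(1): n1:cand/t2/[q]
after 16 — recover(2): n2:foll/t1/[q]
after 17 — deliver 1→3: n3:foll/t2/[q]
after 18 — deliver 1→0: n0:foll/t1/[q]
after 19 — deliver 3→1: ·
after 20 — deliver 1→3: ·
after 21 — deliver 3→1: ·
after 22 — deliver 1→3: ·

-1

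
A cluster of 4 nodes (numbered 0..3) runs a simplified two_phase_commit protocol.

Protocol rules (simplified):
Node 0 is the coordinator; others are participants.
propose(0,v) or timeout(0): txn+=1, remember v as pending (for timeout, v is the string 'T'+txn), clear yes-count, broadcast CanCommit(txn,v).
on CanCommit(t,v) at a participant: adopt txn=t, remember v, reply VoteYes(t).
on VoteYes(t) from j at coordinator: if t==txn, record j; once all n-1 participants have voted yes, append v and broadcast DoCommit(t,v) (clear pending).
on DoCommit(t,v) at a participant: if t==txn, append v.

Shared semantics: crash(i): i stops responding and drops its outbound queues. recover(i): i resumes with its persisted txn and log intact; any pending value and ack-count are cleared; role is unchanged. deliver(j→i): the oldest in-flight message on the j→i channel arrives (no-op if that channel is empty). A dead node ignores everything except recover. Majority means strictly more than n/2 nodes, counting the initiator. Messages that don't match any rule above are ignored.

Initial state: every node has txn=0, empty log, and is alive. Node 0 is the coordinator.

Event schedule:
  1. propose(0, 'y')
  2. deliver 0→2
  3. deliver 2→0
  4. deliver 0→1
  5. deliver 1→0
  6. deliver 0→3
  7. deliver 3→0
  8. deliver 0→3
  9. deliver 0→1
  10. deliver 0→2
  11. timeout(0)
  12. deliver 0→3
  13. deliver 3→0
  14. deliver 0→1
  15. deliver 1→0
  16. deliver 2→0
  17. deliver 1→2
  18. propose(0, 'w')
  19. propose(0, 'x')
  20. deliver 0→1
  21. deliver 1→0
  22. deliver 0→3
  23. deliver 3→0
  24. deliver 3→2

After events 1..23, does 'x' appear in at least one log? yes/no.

1. propose(0,'y'):  <0:coor t1 ->
2. deliver 0→2:  <2:part t1 ->
3. deliver 2→0:  nop
4. deliver 0→1:  <1:part t1 ->
5. deliver 1→0:  nop
6. deliver 0→3:  <3:part t1 ->
7. deliver 3→0:  <0:coor t1 y>
8. deliver 0→3:  <3:part t1 y>
9. deliver 0→1:  <1:part t1 y>
10. deliver 0→2:  <2:part t1 y>
11. timeout(0):  <0:coor t2 y>
12. deliver 0→3:  <3:part t2 y>
13. deliver 3→0:  nop
14. deliver 0→1:  <1:part t2 y>
15. deliver 1→0:  nop
16. deliver 2→0:  nop
17. deliver 1→2:  nop
18. propose(0,'w'):  <0:coor t3 y>
19. propose(0,'x'):  <0:coor t4 y>
20. deliver 0→1:  <1:part t3 y>
21. deliver 1→0:  nop
22. deliver 0→3:  <3:part t3 y>
23. deliver 3→0:  nop

no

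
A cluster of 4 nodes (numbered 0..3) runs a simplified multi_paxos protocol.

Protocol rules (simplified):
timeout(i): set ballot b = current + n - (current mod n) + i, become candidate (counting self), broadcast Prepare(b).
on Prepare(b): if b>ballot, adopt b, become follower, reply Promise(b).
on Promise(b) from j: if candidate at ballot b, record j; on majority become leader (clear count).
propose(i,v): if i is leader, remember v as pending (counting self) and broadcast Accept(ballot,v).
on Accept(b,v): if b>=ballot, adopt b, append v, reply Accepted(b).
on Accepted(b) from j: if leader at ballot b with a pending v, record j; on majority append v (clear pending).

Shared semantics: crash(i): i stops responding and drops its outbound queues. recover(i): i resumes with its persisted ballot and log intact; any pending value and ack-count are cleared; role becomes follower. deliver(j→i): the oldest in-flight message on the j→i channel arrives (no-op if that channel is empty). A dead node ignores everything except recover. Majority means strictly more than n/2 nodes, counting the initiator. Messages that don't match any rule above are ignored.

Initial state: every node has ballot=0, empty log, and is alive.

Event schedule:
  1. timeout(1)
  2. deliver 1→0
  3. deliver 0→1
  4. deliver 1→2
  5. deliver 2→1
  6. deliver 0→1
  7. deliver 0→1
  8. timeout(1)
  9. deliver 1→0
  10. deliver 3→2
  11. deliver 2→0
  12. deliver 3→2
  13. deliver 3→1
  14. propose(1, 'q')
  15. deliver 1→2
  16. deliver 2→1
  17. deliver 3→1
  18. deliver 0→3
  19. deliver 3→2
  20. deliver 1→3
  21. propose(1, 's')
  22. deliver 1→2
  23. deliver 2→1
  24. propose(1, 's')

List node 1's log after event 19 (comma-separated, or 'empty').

1. timeout(1):  <1:cand b5 ->
2. deliver 1→0:  <0:foll b5 ->
3. deliver 0→1:  nop
4. deliver 1→2:  <2:foll b5 ->
5. deliver 2→1:  <1:lead b5 ->
6. deliver 0→1:  nop
7. deliver 0→1:  nop
8. timeout(1):  <1:cand b9 ->
9. deliver 1→0:  <0:foll b9 ->
10. deliver 3→2:  nop
11. deliver 2→0:  nop
12. deliver 3→2:  nop
13. deliver 3→1:  nop
14. propose(1,'q'):  nop
15. deliver 1→2:  <2:foll b9 ->
16. deliver 2→1:  nop
17. deliver 3→1:  nop
18. deliver 0→3:  nop
19. deliver 3→2:  nop

empty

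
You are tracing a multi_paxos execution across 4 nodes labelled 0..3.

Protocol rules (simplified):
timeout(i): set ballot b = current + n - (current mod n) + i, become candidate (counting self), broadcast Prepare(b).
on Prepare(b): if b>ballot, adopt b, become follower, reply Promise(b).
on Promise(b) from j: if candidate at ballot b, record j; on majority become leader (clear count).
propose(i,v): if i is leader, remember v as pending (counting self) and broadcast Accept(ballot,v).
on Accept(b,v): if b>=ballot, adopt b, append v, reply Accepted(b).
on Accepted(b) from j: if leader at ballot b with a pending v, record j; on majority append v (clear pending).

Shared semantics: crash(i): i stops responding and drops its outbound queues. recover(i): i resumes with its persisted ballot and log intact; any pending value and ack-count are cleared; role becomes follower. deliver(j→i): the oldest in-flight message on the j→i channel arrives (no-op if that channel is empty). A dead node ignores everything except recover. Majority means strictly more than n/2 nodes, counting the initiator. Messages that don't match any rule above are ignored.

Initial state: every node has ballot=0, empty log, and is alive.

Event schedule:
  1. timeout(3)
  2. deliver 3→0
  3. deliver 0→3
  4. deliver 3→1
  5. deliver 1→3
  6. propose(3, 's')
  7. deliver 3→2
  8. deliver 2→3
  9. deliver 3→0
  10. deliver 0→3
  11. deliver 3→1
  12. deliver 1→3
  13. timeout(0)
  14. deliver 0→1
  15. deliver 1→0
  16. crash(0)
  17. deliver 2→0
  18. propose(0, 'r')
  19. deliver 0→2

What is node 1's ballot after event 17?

e1 timeout(3): 3[cand,b=7,-]
e2 deliver 3→0: 0[foll,b=7,-]
e3 deliver 0→3: ·
e4 deliver 3→1: 1[foll,b=7,-]
e5 deliver 1→3: 3[lead,b=7,-]
e6 propose(3,'s'): ·
e7 deliver 3→2: 2[foll,b=7,-]
e8 deliver 2→3: ·
e9 deliver 3→0: 0[foll,b=7,s]
e10 deliver 0→3: ·
e11 deliver 3→1: 1[foll,b=7,s]
e12 deliver 1→3: 3[lead,b=7,s]
e13 timeout(0): 0[cand,b=8,s]
e14 deliver 0→1: 1[foll,b=8,s]
e15 deliver 1→0: ·
e16 crash(0): 0[✗cand,b=8,s]
e17 deliver 2→0: ·

8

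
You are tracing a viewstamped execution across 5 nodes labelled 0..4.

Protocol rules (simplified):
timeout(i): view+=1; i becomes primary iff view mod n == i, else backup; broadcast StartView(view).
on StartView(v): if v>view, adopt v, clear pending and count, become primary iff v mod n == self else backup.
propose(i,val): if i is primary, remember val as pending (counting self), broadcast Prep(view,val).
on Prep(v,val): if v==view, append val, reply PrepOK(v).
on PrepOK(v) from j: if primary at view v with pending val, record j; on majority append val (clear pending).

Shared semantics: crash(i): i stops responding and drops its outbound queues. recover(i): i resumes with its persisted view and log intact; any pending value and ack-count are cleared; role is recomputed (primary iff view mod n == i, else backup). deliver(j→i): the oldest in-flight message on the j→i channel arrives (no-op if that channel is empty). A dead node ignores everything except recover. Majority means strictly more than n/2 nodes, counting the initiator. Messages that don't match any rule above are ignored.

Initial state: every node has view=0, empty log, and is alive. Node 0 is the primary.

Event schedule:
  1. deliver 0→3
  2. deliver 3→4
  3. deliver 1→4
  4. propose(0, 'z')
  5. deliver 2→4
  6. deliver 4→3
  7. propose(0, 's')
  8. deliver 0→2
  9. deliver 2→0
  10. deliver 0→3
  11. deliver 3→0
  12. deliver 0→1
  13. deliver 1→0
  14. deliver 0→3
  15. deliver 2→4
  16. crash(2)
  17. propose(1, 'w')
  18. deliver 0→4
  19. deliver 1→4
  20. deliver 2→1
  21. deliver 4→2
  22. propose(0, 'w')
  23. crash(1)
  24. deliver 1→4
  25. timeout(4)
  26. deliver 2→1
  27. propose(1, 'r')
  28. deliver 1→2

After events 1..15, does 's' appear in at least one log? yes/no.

yes

[1] deliver 0→3 → ∅
[2] deliver 3→4 → ∅
[3] deliver 1→4 → ∅
[4] propose(0,'z') → ∅
[5] deliver 2→4 → ∅
[6] deliver 4→3 → ∅
[7] propose(0,'s') → ∅
[8] deliver 0→2 → N2(back v0 [z])
[9] deliver 2→0 → ∅
[10] deliver 0→3 → N3(back v0 [z])
[11] deliver 3→0 → N0(prim v0 [s])
[12] deliver 0→1 → N1(back v0 [z])
[13] deliver 1→0 → ∅
[14] deliver 0→3 → N3(back v0 [z,s])
[15] deliver 2→4 → ∅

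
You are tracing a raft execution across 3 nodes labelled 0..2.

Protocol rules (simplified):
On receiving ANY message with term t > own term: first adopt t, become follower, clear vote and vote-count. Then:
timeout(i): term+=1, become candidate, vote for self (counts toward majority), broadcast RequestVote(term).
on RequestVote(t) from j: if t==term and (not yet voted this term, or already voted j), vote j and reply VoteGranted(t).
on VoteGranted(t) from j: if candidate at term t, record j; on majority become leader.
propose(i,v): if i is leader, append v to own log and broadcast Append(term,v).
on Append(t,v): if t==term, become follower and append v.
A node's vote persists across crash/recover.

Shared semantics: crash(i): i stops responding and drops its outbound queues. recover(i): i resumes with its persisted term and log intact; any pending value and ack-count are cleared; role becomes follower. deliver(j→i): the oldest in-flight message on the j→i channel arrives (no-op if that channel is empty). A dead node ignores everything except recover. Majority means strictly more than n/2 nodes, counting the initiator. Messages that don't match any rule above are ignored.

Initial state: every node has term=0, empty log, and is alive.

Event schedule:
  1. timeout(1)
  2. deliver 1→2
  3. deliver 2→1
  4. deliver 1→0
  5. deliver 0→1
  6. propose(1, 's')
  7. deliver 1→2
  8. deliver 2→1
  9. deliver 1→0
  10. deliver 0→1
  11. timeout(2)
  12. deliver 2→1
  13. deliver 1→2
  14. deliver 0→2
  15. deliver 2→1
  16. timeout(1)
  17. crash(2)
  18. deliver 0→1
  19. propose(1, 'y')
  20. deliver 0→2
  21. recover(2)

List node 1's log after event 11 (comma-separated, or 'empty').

e1 timeout(1): 1[cand,t=1,-]
e2 deliver 1→2: 2[foll,t=1,-]
e3 deliver 2→1: 1[lead,t=1,-]
e4 deliver 1→0: 0[foll,t=1,-]
e5 deliver 0→1: ·
e6 propose(1,'s'): 1[lead,t=1,s]
e7 deliver 1→2: 2[foll,t=1,s]
e8 deliver 2→1: ·
e9 deliver 1→0: 0[foll,t=1,s]
e10 deliver 0→1: ·
e11 timeout(2): 2[cand,t=2,s]

s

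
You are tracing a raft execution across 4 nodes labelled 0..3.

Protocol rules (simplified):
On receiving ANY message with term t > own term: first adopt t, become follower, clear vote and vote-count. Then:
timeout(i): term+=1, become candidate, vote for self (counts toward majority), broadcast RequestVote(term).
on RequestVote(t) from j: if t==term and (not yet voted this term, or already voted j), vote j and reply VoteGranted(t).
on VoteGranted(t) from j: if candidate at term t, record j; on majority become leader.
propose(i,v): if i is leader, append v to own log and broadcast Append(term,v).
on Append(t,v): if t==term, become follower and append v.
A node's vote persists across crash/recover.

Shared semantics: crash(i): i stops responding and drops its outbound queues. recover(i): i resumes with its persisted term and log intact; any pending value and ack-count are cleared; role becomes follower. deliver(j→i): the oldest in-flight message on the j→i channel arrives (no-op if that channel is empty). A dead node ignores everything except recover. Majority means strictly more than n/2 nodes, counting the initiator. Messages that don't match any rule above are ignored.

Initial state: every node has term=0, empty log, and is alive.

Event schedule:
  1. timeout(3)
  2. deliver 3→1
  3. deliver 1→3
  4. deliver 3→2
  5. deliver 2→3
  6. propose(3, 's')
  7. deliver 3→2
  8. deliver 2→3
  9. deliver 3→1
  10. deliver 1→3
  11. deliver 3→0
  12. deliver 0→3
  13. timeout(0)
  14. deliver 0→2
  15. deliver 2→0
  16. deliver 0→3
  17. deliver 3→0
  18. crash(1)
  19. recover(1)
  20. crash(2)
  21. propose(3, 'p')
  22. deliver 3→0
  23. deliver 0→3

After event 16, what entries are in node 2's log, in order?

s

step 1 timeout(3): 3={cand,t=1,log=-}
step 2 deliver 3→1: 1={foll,t=1,log=-}
step 3 deliver 1→3: —
step 4 deliver 3→2: 2={foll,t=1,log=-}
step 5 deliver 2→3: 3={lead,t=1,log=-}
step 6 propose(3,'s'): 3={lead,t=1,log=s}
step 7 deliver 3→2: 2={foll,t=1,log=s}
step 8 deliver 2→3: —
step 9 deliver 3→1: 1={foll,t=1,log=s}
step 10 deliver 1→3: —
step 11 deliver 3→0: 0={foll,t=1,log=-}
step 12 deliver 0→3: —
step 13 timeout(0): 0={cand,t=2,log=-}
step 14 deliver 0→2: 2={foll,t=2,log=s}
step 15 deliver 2→0: —
step 16 deliver 0→3: 3={foll,t=2,log=s}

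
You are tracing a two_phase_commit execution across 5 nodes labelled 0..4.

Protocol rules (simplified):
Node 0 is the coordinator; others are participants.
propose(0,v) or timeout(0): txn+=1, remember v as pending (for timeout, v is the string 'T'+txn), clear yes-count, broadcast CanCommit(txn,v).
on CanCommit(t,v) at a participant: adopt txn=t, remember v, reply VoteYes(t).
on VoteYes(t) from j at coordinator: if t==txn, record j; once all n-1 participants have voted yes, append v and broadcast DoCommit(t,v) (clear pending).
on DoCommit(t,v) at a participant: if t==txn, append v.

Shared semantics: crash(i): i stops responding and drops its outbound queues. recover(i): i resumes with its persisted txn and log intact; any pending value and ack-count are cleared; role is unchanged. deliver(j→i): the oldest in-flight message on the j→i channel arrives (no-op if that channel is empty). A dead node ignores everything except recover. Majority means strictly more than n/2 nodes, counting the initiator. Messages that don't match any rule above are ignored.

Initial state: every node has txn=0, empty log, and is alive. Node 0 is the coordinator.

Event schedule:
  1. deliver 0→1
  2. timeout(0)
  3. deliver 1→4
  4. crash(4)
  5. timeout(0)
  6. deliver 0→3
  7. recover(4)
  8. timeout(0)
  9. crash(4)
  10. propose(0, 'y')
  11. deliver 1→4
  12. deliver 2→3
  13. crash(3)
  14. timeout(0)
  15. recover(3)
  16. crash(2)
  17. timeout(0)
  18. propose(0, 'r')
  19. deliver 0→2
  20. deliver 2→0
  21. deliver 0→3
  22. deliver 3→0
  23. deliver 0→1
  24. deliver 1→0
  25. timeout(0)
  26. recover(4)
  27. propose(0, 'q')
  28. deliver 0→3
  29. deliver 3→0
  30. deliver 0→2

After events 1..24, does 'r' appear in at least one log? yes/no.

[1] deliver 0→1 → ∅
[2] timeout(0) → N0(coor t1 [-])
[3] deliver 1→4 → ∅
[4] crash(4) → N4(✗part t0 [-])
[5] timeout(0) → N0(coor t2 [-])
[6] deliver 0→3 → N3(part t1 [-])
[7] recover(4) → N4(part t0 [-])
[8] timeout(0) → N0(coor t3 [-])
[9] crash(4) → N4(✗part t0 [-])
[10] propose(0,'y') → N0(coor t4 [-])
[11] deliver 1→4 → ∅
[12] deliver 2→3 → ∅
[13] crash(3) → N3(✗part t1 [-])
[14] timeout(0) → N0(coor t5 [-])
[15] recover(3) → N3(part t1 [-])
[16] crash(2) → N2(✗part t0 [-])
[17] timeout(0) → N0(coor t6 [-])
[18] propose(0,'r') → N0(coor t7 [-])
[19] deliver 0→2 → ∅
[20] deliver 2→0 → ∅
[21] deliver 0→3 → N3(part t2 [-])
[22] deliver 3→0 → ∅
[23] deliver 0→1 → N1(part t1 [-])
[24] deliver 1→0 → ∅

no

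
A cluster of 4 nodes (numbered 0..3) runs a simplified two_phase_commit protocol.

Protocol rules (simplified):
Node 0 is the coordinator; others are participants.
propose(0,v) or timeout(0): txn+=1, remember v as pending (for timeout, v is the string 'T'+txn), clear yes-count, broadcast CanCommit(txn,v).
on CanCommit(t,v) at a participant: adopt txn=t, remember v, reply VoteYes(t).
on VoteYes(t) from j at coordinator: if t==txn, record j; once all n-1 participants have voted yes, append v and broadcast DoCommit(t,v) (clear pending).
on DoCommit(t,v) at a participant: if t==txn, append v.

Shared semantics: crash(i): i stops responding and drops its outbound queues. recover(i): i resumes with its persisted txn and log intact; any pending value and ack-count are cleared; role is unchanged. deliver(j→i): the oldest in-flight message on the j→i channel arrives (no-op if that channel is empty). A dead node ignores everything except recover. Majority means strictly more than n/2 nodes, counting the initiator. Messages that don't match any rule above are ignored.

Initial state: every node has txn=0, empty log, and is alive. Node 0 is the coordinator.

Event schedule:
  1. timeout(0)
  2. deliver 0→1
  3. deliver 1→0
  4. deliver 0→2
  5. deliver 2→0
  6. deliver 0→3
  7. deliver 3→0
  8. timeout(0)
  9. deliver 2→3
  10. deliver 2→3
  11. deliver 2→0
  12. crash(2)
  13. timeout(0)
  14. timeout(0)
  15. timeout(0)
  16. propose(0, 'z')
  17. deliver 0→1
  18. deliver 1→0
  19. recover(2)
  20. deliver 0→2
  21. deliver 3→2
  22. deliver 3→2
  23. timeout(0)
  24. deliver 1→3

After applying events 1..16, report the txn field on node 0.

1. timeout(0):  <0:coor t1 ->
2. deliver 0→1:  <1:part t1 ->
3. deliver 1→0:  nop
4. deliver 0→2:  <2:part t1 ->
5. deliver 2→0:  nop
6. deliver 0→3:  <3:part t1 ->
7. deliver 3→0:  <0:coor t1 T1>
8. timeout(0):  <0:coor t2 T1>
9. deliver 2→3:  nop
10. deliver 2→3:  nop
11. deliver 2→0:  nop
12. crash(2):  <2:✗part t1 ->
13. timeout(0):  <0:coor t3 T1>
14. timeout(0):  <0:coor t4 T1>
15. timeout(0):  <0:coor t5 T1>
16. propose(0,'z'):  <0:coor t6 T1>

6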